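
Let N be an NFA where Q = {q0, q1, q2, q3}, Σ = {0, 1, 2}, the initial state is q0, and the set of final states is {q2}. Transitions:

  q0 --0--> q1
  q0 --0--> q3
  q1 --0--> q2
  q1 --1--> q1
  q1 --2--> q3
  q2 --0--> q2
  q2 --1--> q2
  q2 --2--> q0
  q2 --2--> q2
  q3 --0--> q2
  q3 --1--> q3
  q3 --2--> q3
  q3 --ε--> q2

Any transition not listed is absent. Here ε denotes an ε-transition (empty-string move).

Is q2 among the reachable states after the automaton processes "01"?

Yes

Start in {q0}.
Read '0': {q0} → {q1, q2, q3}.
Read '1': {q1, q2, q3} → {q1, q2, q3}.
State q2 is in {q1, q2, q3}.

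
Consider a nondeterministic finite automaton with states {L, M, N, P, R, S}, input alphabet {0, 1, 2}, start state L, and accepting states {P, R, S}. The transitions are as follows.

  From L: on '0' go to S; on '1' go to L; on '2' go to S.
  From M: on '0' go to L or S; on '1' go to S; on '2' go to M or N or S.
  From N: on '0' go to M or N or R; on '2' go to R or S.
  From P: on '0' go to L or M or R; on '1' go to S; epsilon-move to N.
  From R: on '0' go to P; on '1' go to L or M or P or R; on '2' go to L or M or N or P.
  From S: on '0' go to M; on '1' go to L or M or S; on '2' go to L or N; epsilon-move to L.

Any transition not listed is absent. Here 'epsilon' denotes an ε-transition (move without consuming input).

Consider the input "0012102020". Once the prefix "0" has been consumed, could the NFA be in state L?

Start in {L}.
Read '0': {L} → {L, S}.
State L is in {L, S}.

Yes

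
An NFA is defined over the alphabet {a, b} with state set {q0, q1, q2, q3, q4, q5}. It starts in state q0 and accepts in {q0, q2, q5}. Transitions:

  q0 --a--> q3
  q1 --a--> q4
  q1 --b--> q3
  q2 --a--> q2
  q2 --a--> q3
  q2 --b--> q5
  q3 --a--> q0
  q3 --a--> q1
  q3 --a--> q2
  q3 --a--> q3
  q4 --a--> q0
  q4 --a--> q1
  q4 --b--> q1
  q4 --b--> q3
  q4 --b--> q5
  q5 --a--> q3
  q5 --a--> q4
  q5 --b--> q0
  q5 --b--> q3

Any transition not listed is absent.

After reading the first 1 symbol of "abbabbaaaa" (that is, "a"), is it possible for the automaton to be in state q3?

Start in {q0}.
Read 'a': {q0} → {q3}.
State q3 is in {q3}.

Yes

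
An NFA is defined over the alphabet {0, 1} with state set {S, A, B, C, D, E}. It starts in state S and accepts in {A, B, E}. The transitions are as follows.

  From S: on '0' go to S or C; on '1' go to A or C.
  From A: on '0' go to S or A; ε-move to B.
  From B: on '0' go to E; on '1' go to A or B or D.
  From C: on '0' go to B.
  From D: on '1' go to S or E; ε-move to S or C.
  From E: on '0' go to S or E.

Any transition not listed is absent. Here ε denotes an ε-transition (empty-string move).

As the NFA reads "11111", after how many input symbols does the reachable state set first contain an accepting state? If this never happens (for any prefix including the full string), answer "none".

1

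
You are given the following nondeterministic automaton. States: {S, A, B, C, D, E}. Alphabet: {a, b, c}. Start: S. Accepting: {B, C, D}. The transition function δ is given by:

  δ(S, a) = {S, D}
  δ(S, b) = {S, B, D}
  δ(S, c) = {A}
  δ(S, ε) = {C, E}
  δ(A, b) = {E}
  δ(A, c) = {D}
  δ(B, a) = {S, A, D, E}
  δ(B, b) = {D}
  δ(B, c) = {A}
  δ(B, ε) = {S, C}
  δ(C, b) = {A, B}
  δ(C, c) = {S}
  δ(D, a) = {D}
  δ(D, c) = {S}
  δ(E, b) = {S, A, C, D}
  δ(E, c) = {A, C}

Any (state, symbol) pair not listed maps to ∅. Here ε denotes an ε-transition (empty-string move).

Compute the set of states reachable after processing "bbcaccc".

Start: ε-closure({S}) = {S, C, E}.
Read 'b': S→{S, B, D}, C→{A, B}, E→{S, A, C, D}; union {S, A, B, C, D}; ε-closure = {S, A, B, C, D, E}.
Read 'b': S→{S, B, D}, A→{E}, B→{D}, C→{A, B}, D→∅, E→{S, A, C, D}; now {S, A, B, C, D, E}.
Read 'c': S→{A}, A→{D}, B→{A}, C→{S}, D→{S}, E→{A, C}; union {S, A, C, D}; ε-closure = {S, A, C, D, E}.
Read 'a': S→{S, D}, A→∅, C→∅, D→{D}, E→∅; union {S, D}; ε-closure = {S, C, D, E}.
Read 'c': S→{A}, C→{S}, D→{S}, E→{A, C}; union {S, A, C}; ε-closure = {S, A, C, E}.
Read 'c': S→{A}, A→{D}, C→{S}, E→{A, C}; union {S, A, C, D}; ε-closure = {S, A, C, D, E}.
Read 'c': S→{A}, A→{D}, C→{S}, D→{S}, E→{A, C}; union {S, A, C, D}; ε-closure = {S, A, C, D, E}.

{S, A, C, D, E}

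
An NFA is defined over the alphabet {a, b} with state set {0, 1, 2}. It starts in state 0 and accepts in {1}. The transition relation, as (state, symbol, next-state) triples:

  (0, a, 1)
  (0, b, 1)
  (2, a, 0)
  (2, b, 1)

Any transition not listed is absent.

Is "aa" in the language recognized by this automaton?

No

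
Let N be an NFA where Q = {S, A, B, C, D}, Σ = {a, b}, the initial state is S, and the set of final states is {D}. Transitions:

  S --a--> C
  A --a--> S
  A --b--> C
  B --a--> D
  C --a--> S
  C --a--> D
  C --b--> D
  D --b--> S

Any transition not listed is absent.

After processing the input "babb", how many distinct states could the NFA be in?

0

Start in {S}.
Read 'b': {S} → ∅.
The set is empty and remains empty for the remaining 3 symbols.
That set has 0 states.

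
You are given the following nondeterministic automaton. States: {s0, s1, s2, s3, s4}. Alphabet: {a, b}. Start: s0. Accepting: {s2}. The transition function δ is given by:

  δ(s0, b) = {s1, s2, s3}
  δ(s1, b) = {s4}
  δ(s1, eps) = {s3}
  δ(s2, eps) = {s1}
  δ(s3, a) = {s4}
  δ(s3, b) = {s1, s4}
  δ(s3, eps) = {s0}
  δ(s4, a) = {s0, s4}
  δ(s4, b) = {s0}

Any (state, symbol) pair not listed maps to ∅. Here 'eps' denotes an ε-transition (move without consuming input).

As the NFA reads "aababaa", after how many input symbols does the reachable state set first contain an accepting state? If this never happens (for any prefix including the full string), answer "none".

none

Start in {s0}.
Read 'a': s0→∅; now ∅.
The set is empty and remains empty for the remaining 6 symbols.
No reachable set along the way intersects F.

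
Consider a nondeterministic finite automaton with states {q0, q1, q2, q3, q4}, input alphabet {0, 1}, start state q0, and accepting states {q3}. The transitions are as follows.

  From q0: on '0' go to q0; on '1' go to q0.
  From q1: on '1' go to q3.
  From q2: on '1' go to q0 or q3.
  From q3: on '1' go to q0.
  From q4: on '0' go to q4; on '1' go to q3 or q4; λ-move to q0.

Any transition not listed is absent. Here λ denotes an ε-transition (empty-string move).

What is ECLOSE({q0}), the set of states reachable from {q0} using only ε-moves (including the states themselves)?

Begin with {q0}.
No ε-moves leave this set, so the closure equals the set itself.

{q0}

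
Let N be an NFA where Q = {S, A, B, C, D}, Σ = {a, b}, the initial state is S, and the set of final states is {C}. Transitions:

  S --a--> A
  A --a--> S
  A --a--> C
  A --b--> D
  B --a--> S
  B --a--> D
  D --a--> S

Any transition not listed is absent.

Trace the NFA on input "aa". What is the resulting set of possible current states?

{S, C}

Start in {S}.
Read 'a': S→{A}; now {A}.
Read 'a': A→{S, C}; now {S, C}.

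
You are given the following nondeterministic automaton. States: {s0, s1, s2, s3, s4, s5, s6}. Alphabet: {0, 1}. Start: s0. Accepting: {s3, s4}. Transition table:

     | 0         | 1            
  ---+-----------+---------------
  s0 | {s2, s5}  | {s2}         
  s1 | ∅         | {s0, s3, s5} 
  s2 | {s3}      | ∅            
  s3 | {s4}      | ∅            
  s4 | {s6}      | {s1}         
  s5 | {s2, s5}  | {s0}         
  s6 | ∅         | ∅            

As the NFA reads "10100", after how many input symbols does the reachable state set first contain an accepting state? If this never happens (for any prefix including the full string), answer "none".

2

Start in {s0}.
Read '1': s0→{s2}; now {s2}.
Read '0': s2→{s3}; now {s3}.
None of the earlier sets intersect F, but {s3} does.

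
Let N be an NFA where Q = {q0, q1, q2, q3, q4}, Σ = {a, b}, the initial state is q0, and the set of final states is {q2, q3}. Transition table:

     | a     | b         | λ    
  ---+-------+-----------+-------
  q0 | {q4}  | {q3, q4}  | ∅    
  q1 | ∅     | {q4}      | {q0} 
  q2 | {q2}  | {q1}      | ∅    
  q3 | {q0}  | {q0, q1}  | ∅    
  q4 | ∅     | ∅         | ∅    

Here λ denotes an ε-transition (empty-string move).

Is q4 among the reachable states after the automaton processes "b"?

Yes

Start in {q0}.
Read 'b': q0→{q3, q4}; now {q3, q4}.
State q4 is in {q3, q4}.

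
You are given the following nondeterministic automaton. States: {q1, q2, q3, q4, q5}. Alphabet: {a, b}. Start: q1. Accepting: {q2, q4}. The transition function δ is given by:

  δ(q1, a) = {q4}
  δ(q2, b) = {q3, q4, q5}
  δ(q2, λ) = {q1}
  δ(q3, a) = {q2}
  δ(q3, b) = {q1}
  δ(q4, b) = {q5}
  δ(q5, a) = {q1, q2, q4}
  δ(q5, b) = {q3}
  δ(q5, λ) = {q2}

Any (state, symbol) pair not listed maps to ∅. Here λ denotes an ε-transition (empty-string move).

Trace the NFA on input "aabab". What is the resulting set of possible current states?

Start in {q1}.
Read 'a': q1→{q4}; now {q4}.
Read 'a': q4→∅; now ∅.
The set is empty and remains empty for the remaining 3 symbols.

∅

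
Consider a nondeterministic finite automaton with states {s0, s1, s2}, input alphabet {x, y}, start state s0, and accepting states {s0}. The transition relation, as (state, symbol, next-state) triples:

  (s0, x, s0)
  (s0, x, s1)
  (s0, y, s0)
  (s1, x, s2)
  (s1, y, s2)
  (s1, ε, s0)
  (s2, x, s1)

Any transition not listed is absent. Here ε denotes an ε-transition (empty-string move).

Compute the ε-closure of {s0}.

Begin with {s0}.
No ε-moves leave this set, so the closure equals the set itself.

{s0}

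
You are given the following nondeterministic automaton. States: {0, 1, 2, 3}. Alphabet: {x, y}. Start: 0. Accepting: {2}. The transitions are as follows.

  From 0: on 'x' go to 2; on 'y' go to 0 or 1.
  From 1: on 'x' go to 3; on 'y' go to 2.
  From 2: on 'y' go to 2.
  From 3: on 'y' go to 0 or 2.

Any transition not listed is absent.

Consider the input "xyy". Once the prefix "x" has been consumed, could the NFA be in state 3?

No

Start in {0}.
Read 'x': {0} → {2}.
State 3 is not in {2}.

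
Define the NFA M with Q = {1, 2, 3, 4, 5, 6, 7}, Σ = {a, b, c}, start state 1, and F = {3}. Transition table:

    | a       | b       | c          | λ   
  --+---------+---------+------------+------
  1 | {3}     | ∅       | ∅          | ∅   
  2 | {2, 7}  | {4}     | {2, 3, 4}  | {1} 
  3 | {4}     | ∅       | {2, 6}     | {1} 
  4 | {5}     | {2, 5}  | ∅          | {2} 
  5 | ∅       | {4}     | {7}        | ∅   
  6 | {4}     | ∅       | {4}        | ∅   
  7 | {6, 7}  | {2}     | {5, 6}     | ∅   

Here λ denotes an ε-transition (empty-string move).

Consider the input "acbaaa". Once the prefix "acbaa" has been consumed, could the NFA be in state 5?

No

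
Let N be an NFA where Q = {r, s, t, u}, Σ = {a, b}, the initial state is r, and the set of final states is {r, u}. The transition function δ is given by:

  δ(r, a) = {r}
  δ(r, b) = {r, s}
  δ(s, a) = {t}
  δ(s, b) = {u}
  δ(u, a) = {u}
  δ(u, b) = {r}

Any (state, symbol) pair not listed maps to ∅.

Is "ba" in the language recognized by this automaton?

Start in {r}.
Read 'b': r→{r, s}; now {r, s}.
Read 'a': r→{r}, s→{t}; now {r, t}.
The final set {r, t} contains the accepting state r.

Yes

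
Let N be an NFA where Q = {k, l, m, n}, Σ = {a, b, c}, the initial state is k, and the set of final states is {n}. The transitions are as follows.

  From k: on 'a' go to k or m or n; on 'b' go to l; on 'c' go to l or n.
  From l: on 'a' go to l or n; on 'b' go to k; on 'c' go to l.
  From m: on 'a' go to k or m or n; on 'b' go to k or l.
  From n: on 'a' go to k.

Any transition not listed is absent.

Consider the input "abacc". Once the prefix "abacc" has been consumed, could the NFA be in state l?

Yes

Start in {k}.
Read 'a': k→{k, m, n}; now {k, m, n}.
Read 'b': k→{l}, m→{k, l}, n→∅; now {k, l}.
Read 'a': k→{k, m, n}, l→{l, n}; now {k, l, m, n}.
Read 'c': k→{l, n}, l→{l}, m→∅, n→∅; now {l, n}.
Read 'c': l→{l}, n→∅; now {l}.
State l is in {l}.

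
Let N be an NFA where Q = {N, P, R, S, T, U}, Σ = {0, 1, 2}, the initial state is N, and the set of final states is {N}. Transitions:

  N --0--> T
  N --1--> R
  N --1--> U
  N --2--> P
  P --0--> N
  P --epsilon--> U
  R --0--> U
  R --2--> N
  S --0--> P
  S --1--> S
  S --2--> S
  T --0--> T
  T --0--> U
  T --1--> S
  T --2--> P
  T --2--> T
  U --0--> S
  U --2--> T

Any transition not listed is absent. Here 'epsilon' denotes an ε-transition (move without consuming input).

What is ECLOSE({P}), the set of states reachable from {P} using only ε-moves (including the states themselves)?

{P, U}

Begin with {P}.
ε-move P → U; add U.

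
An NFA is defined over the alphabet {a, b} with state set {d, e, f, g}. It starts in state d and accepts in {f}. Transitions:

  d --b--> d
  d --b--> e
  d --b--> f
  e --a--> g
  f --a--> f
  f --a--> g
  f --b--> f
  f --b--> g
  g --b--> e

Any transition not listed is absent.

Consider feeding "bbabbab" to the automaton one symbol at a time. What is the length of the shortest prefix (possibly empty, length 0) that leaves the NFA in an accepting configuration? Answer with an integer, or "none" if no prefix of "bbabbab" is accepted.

1

Start in {d}.
Read 'b': d→{d, e, f}; now {d, e, f}.
None of the earlier sets intersect F, but {d, e, f} does.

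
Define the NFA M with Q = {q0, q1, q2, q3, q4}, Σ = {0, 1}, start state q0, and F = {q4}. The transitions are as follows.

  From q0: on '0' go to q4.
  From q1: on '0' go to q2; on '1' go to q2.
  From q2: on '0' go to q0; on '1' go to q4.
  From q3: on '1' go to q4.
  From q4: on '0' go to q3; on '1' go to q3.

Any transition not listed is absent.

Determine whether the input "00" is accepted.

Start in {q0}.
Read '0': {q0} → {q4}.
Read '0': {q4} → {q3}.
The final set {q3} contains no accepting state.

No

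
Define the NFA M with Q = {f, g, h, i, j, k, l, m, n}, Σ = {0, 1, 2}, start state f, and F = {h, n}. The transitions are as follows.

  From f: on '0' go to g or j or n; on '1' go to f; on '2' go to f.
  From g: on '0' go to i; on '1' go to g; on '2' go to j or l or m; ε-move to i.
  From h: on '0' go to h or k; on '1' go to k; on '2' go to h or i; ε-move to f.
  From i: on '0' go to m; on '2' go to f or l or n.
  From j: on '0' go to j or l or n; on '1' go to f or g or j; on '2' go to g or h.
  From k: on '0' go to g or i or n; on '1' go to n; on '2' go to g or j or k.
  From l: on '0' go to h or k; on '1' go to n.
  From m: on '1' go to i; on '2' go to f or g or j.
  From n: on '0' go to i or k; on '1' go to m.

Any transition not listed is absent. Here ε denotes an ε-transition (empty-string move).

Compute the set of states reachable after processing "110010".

{g, i, j, k, l, m, n}

Start in {f}.
Read '1': f→{f}; now {f}.
Read '1': f→{f}; now {f}.
Read '0': f→{g, j, n}; union {g, j, n}; ε-closure = {g, i, j, n}.
Read '0': g→{i}, i→{m}, j→{j, l, n}, n→{i, k}; now {i, j, k, l, m, n}.
Read '1': i→∅, j→{f, g, j}, k→{n}, l→{n}, m→{i}, n→{m}; now {f, g, i, j, m, n}.
Read '0': f→{g, j, n}, g→{i}, i→{m}, j→{j, l, n}, m→∅, n→{i, k}; now {g, i, j, k, l, m, n}.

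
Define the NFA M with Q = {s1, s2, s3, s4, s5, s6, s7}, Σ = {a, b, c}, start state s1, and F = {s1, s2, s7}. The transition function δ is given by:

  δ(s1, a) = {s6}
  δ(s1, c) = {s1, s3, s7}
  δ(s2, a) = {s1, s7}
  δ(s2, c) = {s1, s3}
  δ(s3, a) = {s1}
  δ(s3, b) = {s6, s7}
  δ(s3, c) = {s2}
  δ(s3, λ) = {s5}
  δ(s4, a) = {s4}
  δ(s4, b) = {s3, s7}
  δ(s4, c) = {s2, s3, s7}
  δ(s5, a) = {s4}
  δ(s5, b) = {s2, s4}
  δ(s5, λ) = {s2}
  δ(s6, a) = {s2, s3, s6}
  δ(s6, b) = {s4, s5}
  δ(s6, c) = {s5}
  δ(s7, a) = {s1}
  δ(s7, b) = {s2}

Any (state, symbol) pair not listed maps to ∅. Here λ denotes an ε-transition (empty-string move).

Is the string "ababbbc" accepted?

Start in {s1}.
Read 'a': s1→{s6}; now {s6}.
Read 'b': s6→{s4, s5}; union {s4, s5}; ε-closure = {s2, s4, s5}.
Read 'a': s2→{s1, s7}, s4→{s4}, s5→{s4}; now {s1, s4, s7}.
Read 'b': s1→∅, s4→{s3, s7}, s7→{s2}; union {s2, s3, s7}; ε-closure = {s2, s3, s5, s7}.
Read 'b': s2→∅, s3→{s6, s7}, s5→{s2, s4}, s7→{s2}; now {s2, s4, s6, s7}.
Read 'b': s2→∅, s4→{s3, s7}, s6→{s4, s5}, s7→{s2}; now {s2, s3, s4, s5, s7}.
Read 'c': s2→{s1, s3}, s3→{s2}, s4→{s2, s3, s7}, s5→∅, s7→∅; union {s1, s2, s3, s7}; ε-closure = {s1, s2, s3, s5, s7}.
The final set {s1, s2, s3, s5, s7} contains the accepting states s1, s2, s7.

Yes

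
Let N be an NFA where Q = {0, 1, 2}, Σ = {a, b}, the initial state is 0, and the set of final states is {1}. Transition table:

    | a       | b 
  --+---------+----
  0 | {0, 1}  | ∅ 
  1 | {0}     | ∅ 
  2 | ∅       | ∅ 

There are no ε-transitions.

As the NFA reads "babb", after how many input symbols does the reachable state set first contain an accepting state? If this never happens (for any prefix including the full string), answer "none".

Start in {0}.
Read 'b': 0→∅; now ∅.
The set is empty and remains empty for the remaining 3 symbols.
No reachable set along the way intersects F.

none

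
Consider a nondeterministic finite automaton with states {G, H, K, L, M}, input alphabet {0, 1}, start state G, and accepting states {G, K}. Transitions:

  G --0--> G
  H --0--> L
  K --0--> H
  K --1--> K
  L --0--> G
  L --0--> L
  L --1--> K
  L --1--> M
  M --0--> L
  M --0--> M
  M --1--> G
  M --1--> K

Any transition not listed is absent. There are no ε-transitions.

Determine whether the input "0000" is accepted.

Start in {G}.
Read '0': {G} → {G}.
Read '0': {G} → {G}.
Read '0': {G} → {G}.
Read '0': {G} → {G}.
The final set {G} contains the accepting state G.

Yes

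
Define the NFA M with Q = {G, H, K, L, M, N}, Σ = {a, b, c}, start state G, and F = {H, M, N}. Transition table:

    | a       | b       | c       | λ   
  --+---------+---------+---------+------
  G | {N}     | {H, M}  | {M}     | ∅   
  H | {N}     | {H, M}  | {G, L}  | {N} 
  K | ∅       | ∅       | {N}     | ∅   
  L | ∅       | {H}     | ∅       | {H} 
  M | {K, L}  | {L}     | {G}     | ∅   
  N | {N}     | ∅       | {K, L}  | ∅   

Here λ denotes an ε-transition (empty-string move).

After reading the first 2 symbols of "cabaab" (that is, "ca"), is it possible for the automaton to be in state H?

Start in {G}.
Read 'c': G→{M}; now {M}.
Read 'a': M→{K, L}; union {K, L}; ε-closure = {H, K, L, N}.
State H is in {H, K, L, N}.

Yes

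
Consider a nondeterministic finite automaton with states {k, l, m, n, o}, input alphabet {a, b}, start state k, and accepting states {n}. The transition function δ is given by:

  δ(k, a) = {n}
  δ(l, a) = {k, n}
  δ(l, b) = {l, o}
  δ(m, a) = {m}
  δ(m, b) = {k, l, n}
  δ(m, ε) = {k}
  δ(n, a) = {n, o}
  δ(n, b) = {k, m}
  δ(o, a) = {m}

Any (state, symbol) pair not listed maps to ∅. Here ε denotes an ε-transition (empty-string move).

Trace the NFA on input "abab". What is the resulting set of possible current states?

Start in {k}.
Read 'a': k→{n}; now {n}.
Read 'b': n→{k, m}; now {k, m}.
Read 'a': k→{n}, m→{m}; union {m, n}; ε-closure = {k, m, n}.
Read 'b': k→∅, m→{k, l, n}, n→{k, m}; now {k, l, m, n}.

{k, l, m, n}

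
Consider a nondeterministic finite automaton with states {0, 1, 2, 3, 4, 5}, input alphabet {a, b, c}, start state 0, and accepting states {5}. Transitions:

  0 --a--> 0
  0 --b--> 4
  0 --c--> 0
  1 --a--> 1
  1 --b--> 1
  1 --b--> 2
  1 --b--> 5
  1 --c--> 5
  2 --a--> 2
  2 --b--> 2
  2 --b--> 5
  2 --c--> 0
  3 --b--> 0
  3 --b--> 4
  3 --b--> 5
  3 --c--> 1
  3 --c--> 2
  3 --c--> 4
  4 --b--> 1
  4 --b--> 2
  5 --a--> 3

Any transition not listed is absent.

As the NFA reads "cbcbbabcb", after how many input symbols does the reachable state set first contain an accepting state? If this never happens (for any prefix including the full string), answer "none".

none

Start in {0}.
Read 'c': {0} → {0}.
Read 'b': {0} → {4}.
Read 'c': {4} → ∅.
The set is empty and remains empty for the remaining 6 symbols.
No reachable set along the way intersects F.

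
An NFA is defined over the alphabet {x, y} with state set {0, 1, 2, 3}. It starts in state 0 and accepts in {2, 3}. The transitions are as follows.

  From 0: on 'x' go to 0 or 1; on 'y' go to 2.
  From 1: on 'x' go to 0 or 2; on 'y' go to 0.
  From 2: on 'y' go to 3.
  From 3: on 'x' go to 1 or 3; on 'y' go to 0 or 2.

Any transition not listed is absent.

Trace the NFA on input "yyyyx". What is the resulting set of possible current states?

{1, 3}

Start in {0}.
Read 'y': {0} → {2}.
Read 'y': {2} → {3}.
Read 'y': {3} → {0, 2}.
Read 'y': {0, 2} → {2, 3}.
Read 'x': {2, 3} → {1, 3}.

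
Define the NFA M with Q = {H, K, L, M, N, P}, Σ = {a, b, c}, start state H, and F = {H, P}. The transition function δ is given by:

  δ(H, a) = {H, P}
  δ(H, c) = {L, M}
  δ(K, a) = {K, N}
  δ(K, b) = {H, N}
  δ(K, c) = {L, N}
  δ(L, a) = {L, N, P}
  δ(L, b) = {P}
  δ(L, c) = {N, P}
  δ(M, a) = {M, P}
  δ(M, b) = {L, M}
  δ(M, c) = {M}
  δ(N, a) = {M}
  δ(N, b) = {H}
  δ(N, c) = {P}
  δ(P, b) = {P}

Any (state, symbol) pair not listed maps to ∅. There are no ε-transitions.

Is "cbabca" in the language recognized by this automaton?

Start in {H}.
Read 'c': H→{L, M}; now {L, M}.
Read 'b': L→{P}, M→{L, M}; now {L, M, P}.
Read 'a': L→{L, N, P}, M→{M, P}, P→∅; now {L, M, N, P}.
Read 'b': L→{P}, M→{L, M}, N→{H}, P→{P}; now {H, L, M, P}.
Read 'c': H→{L, M}, L→{N, P}, M→{M}, P→∅; now {L, M, N, P}.
Read 'a': L→{L, N, P}, M→{M, P}, N→{M}, P→∅; now {L, M, N, P}.
The final set {L, M, N, P} contains the accepting state P.

Yes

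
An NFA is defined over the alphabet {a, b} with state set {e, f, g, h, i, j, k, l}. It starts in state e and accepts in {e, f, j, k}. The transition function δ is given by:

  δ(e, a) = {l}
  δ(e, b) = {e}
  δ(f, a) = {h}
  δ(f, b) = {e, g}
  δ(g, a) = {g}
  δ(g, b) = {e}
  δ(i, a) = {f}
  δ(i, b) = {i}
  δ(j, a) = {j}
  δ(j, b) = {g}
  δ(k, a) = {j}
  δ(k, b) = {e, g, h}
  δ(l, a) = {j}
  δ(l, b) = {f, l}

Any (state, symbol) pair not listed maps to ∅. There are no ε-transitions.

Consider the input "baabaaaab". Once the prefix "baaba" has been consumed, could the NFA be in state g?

Start in {e}.
Read 'b': {e} → {e}.
Read 'a': {e} → {l}.
Read 'a': {l} → {j}.
Read 'b': {j} → {g}.
Read 'a': {g} → {g}.
State g is in {g}.

Yes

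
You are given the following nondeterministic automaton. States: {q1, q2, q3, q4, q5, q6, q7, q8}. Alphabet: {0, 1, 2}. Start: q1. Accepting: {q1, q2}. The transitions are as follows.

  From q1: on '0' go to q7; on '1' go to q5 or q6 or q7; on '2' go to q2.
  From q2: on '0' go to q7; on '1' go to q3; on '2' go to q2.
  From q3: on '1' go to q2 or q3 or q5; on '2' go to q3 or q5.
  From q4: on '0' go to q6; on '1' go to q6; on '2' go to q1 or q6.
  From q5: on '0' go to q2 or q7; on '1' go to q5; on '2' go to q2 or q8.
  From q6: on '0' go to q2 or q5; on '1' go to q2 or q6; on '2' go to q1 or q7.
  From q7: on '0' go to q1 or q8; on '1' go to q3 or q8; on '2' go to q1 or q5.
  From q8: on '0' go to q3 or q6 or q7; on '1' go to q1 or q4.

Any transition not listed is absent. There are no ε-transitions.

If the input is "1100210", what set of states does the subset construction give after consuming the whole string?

Start in {q1}.
Read '1': q1→{q5, q6, q7}; now {q5, q6, q7}.
Read '1': q5→{q5}, q6→{q2, q6}, q7→{q3, q8}; now {q2, q3, q5, q6, q8}.
Read '0': q2→{q7}, q3→∅, q5→{q2, q7}, q6→{q2, q5}, q8→{q3, q6, q7}; now {q2, q3, q5, q6, q7}.
Read '0': q2→{q7}, q3→∅, q5→{q2, q7}, q6→{q2, q5}, q7→{q1, q8}; now {q1, q2, q5, q7, q8}.
Read '2': q1→{q2}, q2→{q2}, q5→{q2, q8}, q7→{q1, q5}, q8→∅; now {q1, q2, q5, q8}.
Read '1': q1→{q5, q6, q7}, q2→{q3}, q5→{q5}, q8→{q1, q4}; now {q1, q3, q4, q5, q6, q7}.
Read '0': q1→{q7}, q3→∅, q4→{q6}, q5→{q2, q7}, q6→{q2, q5}, q7→{q1, q8}; now {q1, q2, q5, q6, q7, q8}.

{q1, q2, q5, q6, q7, q8}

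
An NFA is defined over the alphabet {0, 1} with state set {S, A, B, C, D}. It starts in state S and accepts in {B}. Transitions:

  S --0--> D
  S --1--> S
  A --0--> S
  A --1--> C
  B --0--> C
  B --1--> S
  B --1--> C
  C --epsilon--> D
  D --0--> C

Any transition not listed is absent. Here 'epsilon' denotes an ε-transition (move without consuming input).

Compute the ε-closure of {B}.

{B}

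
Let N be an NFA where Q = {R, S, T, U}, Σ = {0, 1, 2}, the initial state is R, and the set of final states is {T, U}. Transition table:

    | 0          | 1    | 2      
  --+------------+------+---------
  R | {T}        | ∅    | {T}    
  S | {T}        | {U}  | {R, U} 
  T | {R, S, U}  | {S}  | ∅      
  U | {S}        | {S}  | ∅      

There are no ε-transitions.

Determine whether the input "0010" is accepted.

Yes

Start in {R}.
Read '0': {R} → {T}.
Read '0': {T} → {R, S, U}.
Read '1': {R, S, U} → {S, U}.
Read '0': {S, U} → {S, T}.
The final set {S, T} contains the accepting state T.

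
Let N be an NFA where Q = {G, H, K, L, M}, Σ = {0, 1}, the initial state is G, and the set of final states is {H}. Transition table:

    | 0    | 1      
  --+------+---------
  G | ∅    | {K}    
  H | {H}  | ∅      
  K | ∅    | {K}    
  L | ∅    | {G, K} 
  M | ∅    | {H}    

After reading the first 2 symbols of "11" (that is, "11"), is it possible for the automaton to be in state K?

Yes

Start in {G}.
Read '1': {G} → {K}.
Read '1': {K} → {K}.
State K is in {K}.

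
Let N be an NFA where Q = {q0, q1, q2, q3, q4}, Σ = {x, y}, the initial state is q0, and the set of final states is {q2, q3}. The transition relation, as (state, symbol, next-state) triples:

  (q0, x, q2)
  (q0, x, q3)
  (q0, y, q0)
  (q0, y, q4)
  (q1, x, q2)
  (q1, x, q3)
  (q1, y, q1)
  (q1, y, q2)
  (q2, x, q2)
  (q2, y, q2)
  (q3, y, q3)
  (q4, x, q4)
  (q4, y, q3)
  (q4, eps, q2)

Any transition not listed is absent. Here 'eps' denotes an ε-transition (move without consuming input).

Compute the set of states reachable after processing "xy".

Start in {q0}.
Read 'x': q0→{q2, q3}; now {q2, q3}.
Read 'y': q2→{q2}, q3→{q3}; now {q2, q3}.

{q2, q3}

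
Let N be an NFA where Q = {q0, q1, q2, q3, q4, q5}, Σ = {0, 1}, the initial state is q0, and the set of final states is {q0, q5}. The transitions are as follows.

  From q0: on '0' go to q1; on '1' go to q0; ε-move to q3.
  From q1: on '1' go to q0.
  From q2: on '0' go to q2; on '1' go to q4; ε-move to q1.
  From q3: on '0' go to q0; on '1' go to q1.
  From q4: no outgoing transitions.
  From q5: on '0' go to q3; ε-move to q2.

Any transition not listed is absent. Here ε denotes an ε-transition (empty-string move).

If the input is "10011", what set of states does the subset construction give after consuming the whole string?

{q0, q1, q3}

Start: ε-closure({q0}) = {q0, q3}.
Read '1': q0→{q0}, q3→{q1}; union {q0, q1}; ε-closure = {q0, q1, q3}.
Read '0': q0→{q1}, q1→∅, q3→{q0}; union {q0, q1}; ε-closure = {q0, q1, q3}.
Read '0': q0→{q1}, q1→∅, q3→{q0}; union {q0, q1}; ε-closure = {q0, q1, q3}.
Read '1': q0→{q0}, q1→{q0}, q3→{q1}; union {q0, q1}; ε-closure = {q0, q1, q3}.
Read '1': q0→{q0}, q1→{q0}, q3→{q1}; union {q0, q1}; ε-closure = {q0, q1, q3}.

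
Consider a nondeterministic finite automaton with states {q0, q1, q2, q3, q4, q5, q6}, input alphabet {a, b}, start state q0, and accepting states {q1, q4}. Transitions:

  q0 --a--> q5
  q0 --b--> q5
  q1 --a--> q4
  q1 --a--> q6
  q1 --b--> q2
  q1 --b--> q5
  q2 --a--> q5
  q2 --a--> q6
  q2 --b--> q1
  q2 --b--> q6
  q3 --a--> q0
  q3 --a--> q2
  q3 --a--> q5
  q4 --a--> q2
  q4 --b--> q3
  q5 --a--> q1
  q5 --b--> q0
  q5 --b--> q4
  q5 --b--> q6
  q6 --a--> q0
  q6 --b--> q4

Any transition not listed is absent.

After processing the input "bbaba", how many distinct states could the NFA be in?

Start in {q0}.
Read 'b': q0→{q5}; now {q5}.
Read 'b': q5→{q0, q4, q6}; now {q0, q4, q6}.
Read 'a': q0→{q5}, q4→{q2}, q6→{q0}; now {q0, q2, q5}.
Read 'b': q0→{q5}, q2→{q1, q6}, q5→{q0, q4, q6}; now {q0, q1, q4, q5, q6}.
Read 'a': q0→{q5}, q1→{q4, q6}, q4→{q2}, q5→{q1}, q6→{q0}; now {q0, q1, q2, q4, q5, q6}.
That set has 6 states.

6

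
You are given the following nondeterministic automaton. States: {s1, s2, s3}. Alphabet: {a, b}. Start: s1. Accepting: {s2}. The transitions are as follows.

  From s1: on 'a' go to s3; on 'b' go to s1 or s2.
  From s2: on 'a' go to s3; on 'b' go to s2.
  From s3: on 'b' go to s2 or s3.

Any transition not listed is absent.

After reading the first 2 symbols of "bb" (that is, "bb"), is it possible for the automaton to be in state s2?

Start in {s1}.
Read 'b': {s1} → {s1, s2}.
Read 'b': {s1, s2} → {s1, s2}.
State s2 is in {s1, s2}.

Yes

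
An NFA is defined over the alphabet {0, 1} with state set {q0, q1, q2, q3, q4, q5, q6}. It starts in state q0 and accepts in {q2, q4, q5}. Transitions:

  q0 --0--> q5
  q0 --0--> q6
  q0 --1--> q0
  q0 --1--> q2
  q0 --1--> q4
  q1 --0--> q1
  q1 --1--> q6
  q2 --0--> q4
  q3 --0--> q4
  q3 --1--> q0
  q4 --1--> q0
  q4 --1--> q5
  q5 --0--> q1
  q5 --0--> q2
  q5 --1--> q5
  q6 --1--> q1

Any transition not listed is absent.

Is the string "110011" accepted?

Yes

Start in {q0}.
Read '1': q0→{q0, q2, q4}; now {q0, q2, q4}.
Read '1': q0→{q0, q2, q4}, q2→∅, q4→{q0, q5}; now {q0, q2, q4, q5}.
Read '0': q0→{q5, q6}, q2→{q4}, q4→∅, q5→{q1, q2}; now {q1, q2, q4, q5, q6}.
Read '0': q1→{q1}, q2→{q4}, q4→∅, q5→{q1, q2}, q6→∅; now {q1, q2, q4}.
Read '1': q1→{q6}, q2→∅, q4→{q0, q5}; now {q0, q5, q6}.
Read '1': q0→{q0, q2, q4}, q5→{q5}, q6→{q1}; now {q0, q1, q2, q4, q5}.
The final set {q0, q1, q2, q4, q5} contains the accepting states q2, q4, q5.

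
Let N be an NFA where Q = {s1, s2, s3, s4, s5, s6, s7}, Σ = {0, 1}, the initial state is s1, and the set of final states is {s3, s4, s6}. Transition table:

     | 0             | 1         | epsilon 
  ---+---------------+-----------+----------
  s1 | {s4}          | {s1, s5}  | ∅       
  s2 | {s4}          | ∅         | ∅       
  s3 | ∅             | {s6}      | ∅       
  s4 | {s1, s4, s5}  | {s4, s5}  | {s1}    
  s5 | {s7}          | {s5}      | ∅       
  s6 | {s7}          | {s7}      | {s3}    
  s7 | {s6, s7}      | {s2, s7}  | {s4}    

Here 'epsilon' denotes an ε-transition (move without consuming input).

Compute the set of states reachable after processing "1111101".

Start in {s1}.
Read '1': {s1} → {s1, s5}.
Read '1': {s1, s5} → {s1, s5}.
Read '1': {s1, s5} → {s1, s5}.
Read '1': {s1, s5} → {s1, s5}.
Read '1': {s1, s5} → {s1, s5}.
Read '0': {s1, s5} → {s1, s4, s7}.
Read '1': {s1, s4, s7} → {s1, s2, s4, s5, s7}.

{s1, s2, s4, s5, s7}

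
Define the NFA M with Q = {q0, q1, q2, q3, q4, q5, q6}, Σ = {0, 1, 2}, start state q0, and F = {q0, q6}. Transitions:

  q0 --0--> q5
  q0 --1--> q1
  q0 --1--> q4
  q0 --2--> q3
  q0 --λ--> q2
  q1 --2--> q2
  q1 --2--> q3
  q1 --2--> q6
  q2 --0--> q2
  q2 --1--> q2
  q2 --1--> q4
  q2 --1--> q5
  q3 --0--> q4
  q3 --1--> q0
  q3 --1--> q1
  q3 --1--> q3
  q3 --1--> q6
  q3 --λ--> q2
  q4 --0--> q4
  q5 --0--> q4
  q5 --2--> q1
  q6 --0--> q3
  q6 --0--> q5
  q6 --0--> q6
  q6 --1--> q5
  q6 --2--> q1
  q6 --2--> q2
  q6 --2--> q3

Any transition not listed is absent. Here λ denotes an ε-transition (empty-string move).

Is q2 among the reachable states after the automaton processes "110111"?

Yes

Start: ε-closure({q0}) = {q0, q2}.
Read '1': {q0, q2} → {q1, q2, q4, q5}.
Read '1': {q1, q2, q4, q5} → {q2, q4, q5}.
Read '0': {q2, q4, q5} → {q2, q4}.
Read '1': {q2, q4} → {q2, q4, q5}.
Read '1': {q2, q4, q5} → {q2, q4, q5}.
Read '1': {q2, q4, q5} → {q2, q4, q5}.
State q2 is in {q2, q4, q5}.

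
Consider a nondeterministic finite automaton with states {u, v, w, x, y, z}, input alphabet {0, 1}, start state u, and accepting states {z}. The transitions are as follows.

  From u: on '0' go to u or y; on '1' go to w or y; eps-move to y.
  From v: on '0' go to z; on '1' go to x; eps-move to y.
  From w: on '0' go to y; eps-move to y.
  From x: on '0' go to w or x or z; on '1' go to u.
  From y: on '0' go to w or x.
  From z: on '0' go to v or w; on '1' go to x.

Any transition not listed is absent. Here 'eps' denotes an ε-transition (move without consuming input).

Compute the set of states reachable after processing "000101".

{u, w, x, y}

Start: ε-closure({u}) = {u, y}.
Read '0': u→{u, y}, y→{w, x}; now {u, w, x, y}.
Read '0': u→{u, y}, w→{y}, x→{w, x, z}, y→{w, x}; now {u, w, x, y, z}.
Read '0': u→{u, y}, w→{y}, x→{w, x, z}, y→{w, x}, z→{v, w}; now {u, v, w, x, y, z}.
Read '1': u→{w, y}, v→{x}, w→∅, x→{u}, y→∅, z→{x}; now {u, w, x, y}.
Read '0': u→{u, y}, w→{y}, x→{w, x, z}, y→{w, x}; now {u, w, x, y, z}.
Read '1': u→{w, y}, w→∅, x→{u}, y→∅, z→{x}; now {u, w, x, y}.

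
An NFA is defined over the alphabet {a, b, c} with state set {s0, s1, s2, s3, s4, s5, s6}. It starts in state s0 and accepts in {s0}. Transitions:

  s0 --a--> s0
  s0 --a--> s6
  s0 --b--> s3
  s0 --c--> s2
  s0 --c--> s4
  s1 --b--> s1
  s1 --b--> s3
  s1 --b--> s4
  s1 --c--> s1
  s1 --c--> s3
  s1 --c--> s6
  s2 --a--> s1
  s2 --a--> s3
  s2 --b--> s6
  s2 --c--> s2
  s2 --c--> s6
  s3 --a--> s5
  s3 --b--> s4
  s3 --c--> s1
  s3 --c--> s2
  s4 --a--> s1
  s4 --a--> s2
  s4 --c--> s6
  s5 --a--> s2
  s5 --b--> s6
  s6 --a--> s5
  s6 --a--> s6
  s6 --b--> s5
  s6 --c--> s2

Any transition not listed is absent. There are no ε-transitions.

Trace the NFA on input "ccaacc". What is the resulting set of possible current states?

Start in {s0}.
Read 'c': {s0} → {s2, s4}.
Read 'c': {s2, s4} → {s2, s6}.
Read 'a': {s2, s6} → {s1, s3, s5, s6}.
Read 'a': {s1, s3, s5, s6} → {s2, s5, s6}.
Read 'c': {s2, s5, s6} → {s2, s6}.
Read 'c': {s2, s6} → {s2, s6}.

{s2, s6}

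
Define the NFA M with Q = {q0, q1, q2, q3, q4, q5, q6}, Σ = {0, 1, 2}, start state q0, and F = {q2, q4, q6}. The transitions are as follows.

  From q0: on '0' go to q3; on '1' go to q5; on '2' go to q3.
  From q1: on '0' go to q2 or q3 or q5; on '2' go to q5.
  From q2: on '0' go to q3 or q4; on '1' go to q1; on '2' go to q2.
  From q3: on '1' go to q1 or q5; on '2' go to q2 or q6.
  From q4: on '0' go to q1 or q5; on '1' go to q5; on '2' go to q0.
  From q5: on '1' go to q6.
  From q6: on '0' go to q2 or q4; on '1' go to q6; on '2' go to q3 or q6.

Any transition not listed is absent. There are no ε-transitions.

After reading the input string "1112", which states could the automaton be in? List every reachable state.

{q3, q6}

Start in {q0}.
Read '1': {q0} → {q5}.
Read '1': {q5} → {q6}.
Read '1': {q6} → {q6}.
Read '2': {q6} → {q3, q6}.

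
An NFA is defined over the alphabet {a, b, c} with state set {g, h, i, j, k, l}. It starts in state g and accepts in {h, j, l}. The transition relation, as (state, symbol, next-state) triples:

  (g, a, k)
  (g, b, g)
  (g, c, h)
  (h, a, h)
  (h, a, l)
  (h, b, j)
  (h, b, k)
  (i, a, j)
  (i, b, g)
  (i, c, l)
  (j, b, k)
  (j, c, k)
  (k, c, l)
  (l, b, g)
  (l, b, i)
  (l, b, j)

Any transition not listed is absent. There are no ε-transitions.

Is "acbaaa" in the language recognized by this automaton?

No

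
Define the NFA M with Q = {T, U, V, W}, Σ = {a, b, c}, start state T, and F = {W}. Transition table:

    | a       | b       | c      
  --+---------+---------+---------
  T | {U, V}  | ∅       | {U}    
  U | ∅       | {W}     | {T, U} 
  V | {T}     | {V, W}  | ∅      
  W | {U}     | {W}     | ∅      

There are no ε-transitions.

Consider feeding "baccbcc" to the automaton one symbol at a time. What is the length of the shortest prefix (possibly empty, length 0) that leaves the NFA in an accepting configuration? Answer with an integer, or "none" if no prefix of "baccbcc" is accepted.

none

Start in {T}.
Read 'b': T→∅; now ∅.
The set is empty and remains empty for the remaining 6 symbols.
No reachable set along the way intersects F.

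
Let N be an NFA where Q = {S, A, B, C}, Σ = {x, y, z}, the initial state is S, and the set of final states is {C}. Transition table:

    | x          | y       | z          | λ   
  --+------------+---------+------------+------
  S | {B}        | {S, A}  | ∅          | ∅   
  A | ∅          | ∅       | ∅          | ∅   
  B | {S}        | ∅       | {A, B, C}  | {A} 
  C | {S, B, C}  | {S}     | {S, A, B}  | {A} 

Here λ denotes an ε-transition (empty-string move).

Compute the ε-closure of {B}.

Begin with {B}.
ε-move B → A; add A.

{A, B}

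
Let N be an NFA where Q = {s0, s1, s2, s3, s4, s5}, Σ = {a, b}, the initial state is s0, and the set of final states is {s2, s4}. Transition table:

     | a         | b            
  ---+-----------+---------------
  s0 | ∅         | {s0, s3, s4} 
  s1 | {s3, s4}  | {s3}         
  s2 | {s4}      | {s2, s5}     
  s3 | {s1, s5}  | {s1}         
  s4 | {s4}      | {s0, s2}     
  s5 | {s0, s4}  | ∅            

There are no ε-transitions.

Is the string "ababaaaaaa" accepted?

No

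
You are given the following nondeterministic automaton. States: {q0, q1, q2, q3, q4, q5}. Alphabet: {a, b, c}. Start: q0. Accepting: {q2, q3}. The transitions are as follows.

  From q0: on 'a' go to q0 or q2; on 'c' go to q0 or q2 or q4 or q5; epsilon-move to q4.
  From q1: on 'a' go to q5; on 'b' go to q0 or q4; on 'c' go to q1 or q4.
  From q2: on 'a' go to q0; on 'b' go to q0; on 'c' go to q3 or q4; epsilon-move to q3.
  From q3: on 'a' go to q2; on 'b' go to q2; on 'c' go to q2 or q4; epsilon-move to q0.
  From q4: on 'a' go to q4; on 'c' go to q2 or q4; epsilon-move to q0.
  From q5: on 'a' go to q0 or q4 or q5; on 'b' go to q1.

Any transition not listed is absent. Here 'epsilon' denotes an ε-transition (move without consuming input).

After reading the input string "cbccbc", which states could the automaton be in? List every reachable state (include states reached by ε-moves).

{q0, q1, q2, q3, q4, q5}

Start: ε-closure({q0}) = {q0, q4}.
Read 'c': q0→{q0, q2, q4, q5}, q4→{q2, q4}; union {q0, q2, q4, q5}; ε-closure = {q0, q2, q3, q4, q5}.
Read 'b': q0→∅, q2→{q0}, q3→{q2}, q4→∅, q5→{q1}; union {q0, q1, q2}; ε-closure = {q0, q1, q2, q3, q4}.
Read 'c': q0→{q0, q2, q4, q5}, q1→{q1, q4}, q2→{q3, q4}, q3→{q2, q4}, q4→{q2, q4}; now {q0, q1, q2, q3, q4, q5}.
Read 'c': q0→{q0, q2, q4, q5}, q1→{q1, q4}, q2→{q3, q4}, q3→{q2, q4}, q4→{q2, q4}, q5→∅; now {q0, q1, q2, q3, q4, q5}.
Read 'b': q0→∅, q1→{q0, q4}, q2→{q0}, q3→{q2}, q4→∅, q5→{q1}; union {q0, q1, q2, q4}; ε-closure = {q0, q1, q2, q3, q4}.
Read 'c': q0→{q0, q2, q4, q5}, q1→{q1, q4}, q2→{q3, q4}, q3→{q2, q4}, q4→{q2, q4}; now {q0, q1, q2, q3, q4, q5}.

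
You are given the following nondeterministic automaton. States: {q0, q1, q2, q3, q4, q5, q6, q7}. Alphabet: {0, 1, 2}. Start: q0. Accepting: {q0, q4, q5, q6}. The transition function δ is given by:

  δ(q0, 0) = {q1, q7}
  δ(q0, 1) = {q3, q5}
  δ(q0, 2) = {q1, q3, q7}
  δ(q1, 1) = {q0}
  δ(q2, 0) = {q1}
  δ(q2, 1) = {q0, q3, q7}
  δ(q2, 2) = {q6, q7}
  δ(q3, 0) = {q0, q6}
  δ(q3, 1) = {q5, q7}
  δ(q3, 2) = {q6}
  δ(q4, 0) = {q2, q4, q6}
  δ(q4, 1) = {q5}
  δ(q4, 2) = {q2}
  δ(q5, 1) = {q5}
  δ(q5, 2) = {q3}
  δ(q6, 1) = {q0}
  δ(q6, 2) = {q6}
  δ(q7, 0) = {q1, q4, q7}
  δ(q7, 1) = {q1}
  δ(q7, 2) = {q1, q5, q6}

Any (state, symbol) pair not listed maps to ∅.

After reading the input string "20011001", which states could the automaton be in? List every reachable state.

{q0, q1, q3, q5, q7}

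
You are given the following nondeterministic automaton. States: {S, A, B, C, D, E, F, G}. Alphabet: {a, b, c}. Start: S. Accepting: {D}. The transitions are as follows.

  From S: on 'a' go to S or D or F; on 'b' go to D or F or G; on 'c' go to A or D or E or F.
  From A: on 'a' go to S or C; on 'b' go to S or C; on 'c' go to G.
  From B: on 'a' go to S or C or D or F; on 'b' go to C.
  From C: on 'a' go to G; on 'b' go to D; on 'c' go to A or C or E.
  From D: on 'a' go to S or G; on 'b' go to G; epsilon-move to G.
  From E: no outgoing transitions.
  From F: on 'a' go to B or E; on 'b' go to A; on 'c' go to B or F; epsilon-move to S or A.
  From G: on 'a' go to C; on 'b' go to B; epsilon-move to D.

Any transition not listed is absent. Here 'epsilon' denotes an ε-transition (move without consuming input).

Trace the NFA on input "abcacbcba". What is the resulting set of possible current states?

{S, A, B, C, D, E, F, G}

Start in {S}.
Read 'a': S→{S, D, F}; union {S, D, F}; ε-closure = {S, A, D, F, G}.
Read 'b': S→{D, F, G}, A→{S, C}, D→{G}, F→{A}, G→{B}; now {S, A, B, C, D, F, G}.
Read 'c': S→{A, D, E, F}, A→{G}, B→∅, C→{A, C, E}, D→∅, F→{B, F}, G→∅; union {A, B, C, D, E, F, G}; ε-closure = {S, A, B, C, D, E, F, G}.
Read 'a': S→{S, D, F}, A→{S, C}, B→{S, C, D, F}, C→{G}, D→{S, G}, E→∅, F→{B, E}, G→{C}; union {S, B, C, D, E, F, G}; ε-closure = {S, A, B, C, D, E, F, G}.
Read 'c': S→{A, D, E, F}, A→{G}, B→∅, C→{A, C, E}, D→∅, E→∅, F→{B, F}, G→∅; union {A, B, C, D, E, F, G}; ε-closure = {S, A, B, C, D, E, F, G}.
Read 'b': S→{D, F, G}, A→{S, C}, B→{C}, C→{D}, D→{G}, E→∅, F→{A}, G→{B}; now {S, A, B, C, D, F, G}.
Read 'c': S→{A, D, E, F}, A→{G}, B→∅, C→{A, C, E}, D→∅, F→{B, F}, G→∅; union {A, B, C, D, E, F, G}; ε-closure = {S, A, B, C, D, E, F, G}.
Read 'b': S→{D, F, G}, A→{S, C}, B→{C}, C→{D}, D→{G}, E→∅, F→{A}, G→{B}; now {S, A, B, C, D, F, G}.
Read 'a': S→{S, D, F}, A→{S, C}, B→{S, C, D, F}, C→{G}, D→{S, G}, F→{B, E}, G→{C}; union {S, B, C, D, E, F, G}; ε-closure = {S, A, B, C, D, E, F, G}.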